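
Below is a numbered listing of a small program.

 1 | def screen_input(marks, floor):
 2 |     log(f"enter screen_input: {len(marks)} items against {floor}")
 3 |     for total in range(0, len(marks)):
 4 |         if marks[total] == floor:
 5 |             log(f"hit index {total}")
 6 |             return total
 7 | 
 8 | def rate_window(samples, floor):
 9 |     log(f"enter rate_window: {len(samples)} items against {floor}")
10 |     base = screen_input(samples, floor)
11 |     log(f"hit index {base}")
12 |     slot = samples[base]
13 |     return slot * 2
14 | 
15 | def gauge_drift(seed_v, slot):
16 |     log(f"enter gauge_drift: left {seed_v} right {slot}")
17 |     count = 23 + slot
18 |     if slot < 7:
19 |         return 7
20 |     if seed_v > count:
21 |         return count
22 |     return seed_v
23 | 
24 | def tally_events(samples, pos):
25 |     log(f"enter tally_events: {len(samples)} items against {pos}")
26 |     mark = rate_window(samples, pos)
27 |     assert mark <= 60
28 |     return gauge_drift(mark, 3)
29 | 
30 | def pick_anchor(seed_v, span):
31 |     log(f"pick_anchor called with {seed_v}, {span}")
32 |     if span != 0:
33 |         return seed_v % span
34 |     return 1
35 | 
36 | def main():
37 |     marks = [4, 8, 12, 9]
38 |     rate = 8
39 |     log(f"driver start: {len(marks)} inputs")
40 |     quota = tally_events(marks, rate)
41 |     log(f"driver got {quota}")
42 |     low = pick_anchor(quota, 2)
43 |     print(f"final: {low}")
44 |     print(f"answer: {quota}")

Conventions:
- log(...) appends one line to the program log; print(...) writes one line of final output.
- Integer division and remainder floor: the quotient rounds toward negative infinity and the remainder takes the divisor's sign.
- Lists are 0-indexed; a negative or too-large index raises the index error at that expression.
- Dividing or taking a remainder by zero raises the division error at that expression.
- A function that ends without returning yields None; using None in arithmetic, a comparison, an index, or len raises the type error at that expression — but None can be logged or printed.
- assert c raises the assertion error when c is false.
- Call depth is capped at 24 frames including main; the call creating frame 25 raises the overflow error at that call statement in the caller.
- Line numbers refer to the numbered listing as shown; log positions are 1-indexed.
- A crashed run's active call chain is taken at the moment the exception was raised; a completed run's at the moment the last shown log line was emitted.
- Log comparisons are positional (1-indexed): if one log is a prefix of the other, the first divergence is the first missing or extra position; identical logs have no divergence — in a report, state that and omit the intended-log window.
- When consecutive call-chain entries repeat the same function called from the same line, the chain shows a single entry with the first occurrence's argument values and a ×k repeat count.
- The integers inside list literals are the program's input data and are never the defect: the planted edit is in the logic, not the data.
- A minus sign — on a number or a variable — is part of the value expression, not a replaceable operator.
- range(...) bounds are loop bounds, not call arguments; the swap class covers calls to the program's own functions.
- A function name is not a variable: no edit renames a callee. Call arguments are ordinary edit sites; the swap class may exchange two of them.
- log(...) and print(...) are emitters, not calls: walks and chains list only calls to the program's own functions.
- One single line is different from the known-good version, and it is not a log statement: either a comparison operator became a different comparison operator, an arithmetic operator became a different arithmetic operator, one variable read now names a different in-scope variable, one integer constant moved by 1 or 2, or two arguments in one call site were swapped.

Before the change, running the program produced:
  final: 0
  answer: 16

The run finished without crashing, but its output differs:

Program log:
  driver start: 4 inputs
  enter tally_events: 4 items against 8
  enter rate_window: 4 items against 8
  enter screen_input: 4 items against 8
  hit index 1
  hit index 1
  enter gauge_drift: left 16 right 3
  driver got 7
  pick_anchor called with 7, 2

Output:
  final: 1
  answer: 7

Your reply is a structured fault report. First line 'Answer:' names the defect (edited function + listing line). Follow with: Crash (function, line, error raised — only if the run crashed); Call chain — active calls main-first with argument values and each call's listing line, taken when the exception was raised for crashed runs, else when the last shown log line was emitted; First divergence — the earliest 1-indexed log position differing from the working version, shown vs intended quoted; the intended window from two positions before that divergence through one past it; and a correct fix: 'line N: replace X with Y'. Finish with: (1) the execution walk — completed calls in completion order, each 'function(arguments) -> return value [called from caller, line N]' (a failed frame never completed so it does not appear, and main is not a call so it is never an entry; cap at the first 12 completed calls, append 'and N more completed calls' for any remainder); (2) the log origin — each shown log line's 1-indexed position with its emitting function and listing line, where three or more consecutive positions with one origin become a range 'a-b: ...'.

Answer: the defect is in gauge_drift at line 18.
Key fact: The log first diverges at position 8: the faulty run prints 'driver got 7' where the working version prints 'driver got 16'.
Call chain: main -> pick_anchor(7, 2) (called at line 42).
First divergence: position 8 — the shown line 'driver got 7' should read 'driver got 16'.
Intended log window:
  6: hit index 1
  7: enter gauge_drift: left 16 right 3
  8: driver got 16
  9: pick_anchor called with 16, 2
Execution walk:
  screen_input([4, 8, 12, 9], 8) -> 1  [called from rate_window, line 10]
  rate_window([4, 8, 12, 9], 8) -> 16  [called from tally_events, line 26]
  gauge_drift(16, 3) -> 7  [called from tally_events, line 28]
  tally_events([4, 8, 12, 9], 8) -> 7  [called from main, line 40]
  pick_anchor(7, 2) -> 1  [called from main, line 42]
Origin of each log line:
  1: logged in main at line 39
  2: logged in tally_events at line 25
  3: logged in rate_window at line 9
  4: logged in screen_input at line 2
  5: logged in screen_input at line 5
  6: logged in rate_window at line 11
  7: logged in gauge_drift at line 16
  8: logged in main at line 41
  9: logged in pick_anchor at line 31
A correct fix: line 18: replace `slot` with `seed_v`.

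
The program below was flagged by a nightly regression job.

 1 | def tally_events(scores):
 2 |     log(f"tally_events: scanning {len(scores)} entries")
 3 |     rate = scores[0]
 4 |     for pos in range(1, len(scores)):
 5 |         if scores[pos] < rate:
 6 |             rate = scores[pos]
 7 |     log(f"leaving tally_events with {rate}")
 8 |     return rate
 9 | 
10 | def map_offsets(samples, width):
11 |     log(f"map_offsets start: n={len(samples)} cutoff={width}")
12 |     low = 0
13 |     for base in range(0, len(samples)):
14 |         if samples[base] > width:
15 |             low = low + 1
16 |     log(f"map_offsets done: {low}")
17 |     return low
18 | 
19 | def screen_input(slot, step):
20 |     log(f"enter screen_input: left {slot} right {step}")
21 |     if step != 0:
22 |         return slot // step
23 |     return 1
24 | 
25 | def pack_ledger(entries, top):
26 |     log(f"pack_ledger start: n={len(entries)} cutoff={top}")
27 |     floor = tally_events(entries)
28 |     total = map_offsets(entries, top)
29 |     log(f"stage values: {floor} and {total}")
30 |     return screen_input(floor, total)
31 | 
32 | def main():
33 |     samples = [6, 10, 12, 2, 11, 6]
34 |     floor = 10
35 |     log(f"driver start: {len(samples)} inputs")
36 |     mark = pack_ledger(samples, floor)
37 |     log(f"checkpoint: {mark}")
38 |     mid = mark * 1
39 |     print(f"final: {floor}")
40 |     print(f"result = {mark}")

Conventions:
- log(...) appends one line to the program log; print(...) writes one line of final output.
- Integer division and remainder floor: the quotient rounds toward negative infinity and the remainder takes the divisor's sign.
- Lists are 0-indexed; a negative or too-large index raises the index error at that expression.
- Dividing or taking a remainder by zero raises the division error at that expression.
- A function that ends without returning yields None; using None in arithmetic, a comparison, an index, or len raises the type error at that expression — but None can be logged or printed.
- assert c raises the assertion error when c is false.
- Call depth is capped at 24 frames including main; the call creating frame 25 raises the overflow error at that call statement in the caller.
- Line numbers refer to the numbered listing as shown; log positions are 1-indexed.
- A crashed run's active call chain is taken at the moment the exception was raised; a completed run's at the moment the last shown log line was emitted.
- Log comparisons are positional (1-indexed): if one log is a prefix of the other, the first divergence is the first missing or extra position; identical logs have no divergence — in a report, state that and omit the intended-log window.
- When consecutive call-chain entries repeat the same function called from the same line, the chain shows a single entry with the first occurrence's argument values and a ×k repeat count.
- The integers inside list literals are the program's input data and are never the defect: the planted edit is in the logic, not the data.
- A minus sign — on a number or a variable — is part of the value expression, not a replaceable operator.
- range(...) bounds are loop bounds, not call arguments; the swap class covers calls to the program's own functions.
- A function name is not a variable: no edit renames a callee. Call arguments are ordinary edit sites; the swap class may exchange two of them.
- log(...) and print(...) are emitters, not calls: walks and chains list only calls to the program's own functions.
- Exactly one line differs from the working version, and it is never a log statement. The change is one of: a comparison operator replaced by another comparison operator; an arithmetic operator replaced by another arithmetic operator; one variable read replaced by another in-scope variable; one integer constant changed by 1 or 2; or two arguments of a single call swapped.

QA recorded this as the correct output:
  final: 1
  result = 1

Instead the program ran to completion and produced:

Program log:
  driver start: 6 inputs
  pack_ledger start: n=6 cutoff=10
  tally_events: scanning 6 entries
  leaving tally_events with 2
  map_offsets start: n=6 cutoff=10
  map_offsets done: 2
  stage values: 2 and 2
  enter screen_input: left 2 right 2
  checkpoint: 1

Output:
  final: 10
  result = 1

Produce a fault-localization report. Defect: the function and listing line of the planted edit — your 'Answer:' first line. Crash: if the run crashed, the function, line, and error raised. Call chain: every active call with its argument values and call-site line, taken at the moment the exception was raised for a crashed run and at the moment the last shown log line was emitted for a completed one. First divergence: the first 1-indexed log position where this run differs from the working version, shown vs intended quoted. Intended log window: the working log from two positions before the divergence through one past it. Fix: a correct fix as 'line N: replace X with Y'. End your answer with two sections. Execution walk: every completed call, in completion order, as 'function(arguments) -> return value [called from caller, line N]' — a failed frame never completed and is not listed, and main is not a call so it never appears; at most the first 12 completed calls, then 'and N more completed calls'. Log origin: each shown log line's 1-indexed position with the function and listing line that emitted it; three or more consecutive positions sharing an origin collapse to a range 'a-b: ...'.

Answer: the defect is in main at line 39.
Key fact: The logs agree in full; only the final output differs.
Call chain: main.
First divergence: there is none — every log position agrees.
Execution walk:
  tally_events([6, 10, 12, 2, 11, 6]) -> 2  [called from pack_ledger, line 27]
  map_offsets([6, 10, 12, 2, 11, 6], 10) -> 2  [called from pack_ledger, line 28]
  screen_input(2, 2) -> 1  [called from pack_ledger, line 30]
  pack_ledger([6, 10, 12, 2, 11, 6], 10) -> 1  [called from main, line 36]
Log line origins:
  1: emitted by main (line 35)
  2: emitted by pack_ledger (line 26)
  3: emitted by tally_events (line 2)
  4: emitted by tally_events (line 7)
  5: emitted by map_offsets (line 11)
  6: emitted by map_offsets (line 16)
  7: emitted by pack_ledger (line 29)
  8: emitted by screen_input (line 20)
  9: emitted by main (line 37)
A correct fix: line 39: replace `floor` with `mid`.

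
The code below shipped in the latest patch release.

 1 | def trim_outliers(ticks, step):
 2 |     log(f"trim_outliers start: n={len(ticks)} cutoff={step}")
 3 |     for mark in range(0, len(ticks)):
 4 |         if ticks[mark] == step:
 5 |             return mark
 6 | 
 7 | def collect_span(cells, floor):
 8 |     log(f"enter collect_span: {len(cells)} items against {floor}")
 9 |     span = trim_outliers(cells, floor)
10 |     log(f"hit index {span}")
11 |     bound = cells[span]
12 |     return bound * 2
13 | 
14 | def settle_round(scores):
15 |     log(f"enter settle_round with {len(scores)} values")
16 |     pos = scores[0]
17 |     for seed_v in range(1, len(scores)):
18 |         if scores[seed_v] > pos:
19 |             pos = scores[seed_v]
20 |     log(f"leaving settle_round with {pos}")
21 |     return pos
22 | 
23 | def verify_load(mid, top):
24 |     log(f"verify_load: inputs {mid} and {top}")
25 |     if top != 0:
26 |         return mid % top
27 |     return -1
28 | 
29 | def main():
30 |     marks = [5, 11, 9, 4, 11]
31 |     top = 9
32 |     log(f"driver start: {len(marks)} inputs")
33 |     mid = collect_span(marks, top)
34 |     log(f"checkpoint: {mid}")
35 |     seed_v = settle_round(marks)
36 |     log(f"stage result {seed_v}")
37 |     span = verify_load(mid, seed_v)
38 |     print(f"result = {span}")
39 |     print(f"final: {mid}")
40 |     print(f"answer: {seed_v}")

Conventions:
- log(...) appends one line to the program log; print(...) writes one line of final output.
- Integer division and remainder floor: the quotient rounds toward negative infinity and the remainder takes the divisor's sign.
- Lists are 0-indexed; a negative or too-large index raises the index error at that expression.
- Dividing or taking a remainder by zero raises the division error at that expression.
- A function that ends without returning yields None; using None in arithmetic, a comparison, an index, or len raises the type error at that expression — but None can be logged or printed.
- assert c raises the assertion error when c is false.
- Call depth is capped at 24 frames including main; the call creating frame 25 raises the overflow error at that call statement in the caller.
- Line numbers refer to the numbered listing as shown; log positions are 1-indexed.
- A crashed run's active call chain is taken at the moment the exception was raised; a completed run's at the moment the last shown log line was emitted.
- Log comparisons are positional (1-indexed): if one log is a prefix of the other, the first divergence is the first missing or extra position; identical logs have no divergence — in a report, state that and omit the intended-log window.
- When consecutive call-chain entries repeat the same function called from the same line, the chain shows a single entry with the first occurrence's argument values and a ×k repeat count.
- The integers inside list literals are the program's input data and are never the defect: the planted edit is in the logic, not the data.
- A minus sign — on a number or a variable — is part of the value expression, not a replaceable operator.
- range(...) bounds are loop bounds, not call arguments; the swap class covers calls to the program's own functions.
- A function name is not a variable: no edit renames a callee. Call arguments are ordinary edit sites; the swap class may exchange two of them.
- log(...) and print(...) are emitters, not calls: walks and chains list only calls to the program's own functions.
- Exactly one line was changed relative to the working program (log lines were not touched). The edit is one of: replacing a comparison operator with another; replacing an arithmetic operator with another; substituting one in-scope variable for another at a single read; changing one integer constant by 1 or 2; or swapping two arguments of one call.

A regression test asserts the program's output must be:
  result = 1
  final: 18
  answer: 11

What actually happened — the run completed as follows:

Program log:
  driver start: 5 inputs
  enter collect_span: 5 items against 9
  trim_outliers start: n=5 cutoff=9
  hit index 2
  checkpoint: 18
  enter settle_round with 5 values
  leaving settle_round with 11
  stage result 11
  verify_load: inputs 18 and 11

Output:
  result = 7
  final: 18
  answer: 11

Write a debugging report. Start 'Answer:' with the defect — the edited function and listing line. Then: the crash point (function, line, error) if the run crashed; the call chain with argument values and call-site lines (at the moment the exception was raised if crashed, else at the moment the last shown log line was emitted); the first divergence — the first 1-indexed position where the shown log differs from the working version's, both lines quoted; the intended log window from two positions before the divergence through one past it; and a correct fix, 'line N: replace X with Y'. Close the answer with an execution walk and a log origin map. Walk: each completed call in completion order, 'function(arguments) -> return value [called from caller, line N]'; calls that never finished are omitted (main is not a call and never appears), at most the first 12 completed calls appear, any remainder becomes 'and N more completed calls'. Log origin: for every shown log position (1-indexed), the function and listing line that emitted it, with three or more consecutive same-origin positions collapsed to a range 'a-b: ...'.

Answer: the defect is in verify_load at line 26.
The tell: Every logged value matches the working version; the printed result is what differs.
Call chain: main -> verify_load(18, 11) (called at line 37).
First divergence: none — the logs agree in full.
Execution walk:
  trim_outliers([5, 11, 9, 4, 11], 9) -> 2  [called from collect_span, line 9]
  collect_span([5, 11, 9, 4, 11], 9) -> 18  [called from main, line 33]
  settle_round([5, 11, 9, 4, 11]) -> 11  [called from main, line 35]
  verify_load(18, 11) -> 7  [called from main, line 37]
Origin of each log line:
  1: emitted by main (line 32)
  2: emitted by collect_span (line 8)
  3: emitted by trim_outliers (line 2)
  4: emitted by collect_span (line 10)
  5: emitted by main (line 34)
  6: emitted by settle_round (line 15)
  7: emitted by settle_round (line 20)
  8: emitted by main (line 36)
  9: emitted by verify_load (line 24)
A correct fix: line 26: replace `%` with `//`.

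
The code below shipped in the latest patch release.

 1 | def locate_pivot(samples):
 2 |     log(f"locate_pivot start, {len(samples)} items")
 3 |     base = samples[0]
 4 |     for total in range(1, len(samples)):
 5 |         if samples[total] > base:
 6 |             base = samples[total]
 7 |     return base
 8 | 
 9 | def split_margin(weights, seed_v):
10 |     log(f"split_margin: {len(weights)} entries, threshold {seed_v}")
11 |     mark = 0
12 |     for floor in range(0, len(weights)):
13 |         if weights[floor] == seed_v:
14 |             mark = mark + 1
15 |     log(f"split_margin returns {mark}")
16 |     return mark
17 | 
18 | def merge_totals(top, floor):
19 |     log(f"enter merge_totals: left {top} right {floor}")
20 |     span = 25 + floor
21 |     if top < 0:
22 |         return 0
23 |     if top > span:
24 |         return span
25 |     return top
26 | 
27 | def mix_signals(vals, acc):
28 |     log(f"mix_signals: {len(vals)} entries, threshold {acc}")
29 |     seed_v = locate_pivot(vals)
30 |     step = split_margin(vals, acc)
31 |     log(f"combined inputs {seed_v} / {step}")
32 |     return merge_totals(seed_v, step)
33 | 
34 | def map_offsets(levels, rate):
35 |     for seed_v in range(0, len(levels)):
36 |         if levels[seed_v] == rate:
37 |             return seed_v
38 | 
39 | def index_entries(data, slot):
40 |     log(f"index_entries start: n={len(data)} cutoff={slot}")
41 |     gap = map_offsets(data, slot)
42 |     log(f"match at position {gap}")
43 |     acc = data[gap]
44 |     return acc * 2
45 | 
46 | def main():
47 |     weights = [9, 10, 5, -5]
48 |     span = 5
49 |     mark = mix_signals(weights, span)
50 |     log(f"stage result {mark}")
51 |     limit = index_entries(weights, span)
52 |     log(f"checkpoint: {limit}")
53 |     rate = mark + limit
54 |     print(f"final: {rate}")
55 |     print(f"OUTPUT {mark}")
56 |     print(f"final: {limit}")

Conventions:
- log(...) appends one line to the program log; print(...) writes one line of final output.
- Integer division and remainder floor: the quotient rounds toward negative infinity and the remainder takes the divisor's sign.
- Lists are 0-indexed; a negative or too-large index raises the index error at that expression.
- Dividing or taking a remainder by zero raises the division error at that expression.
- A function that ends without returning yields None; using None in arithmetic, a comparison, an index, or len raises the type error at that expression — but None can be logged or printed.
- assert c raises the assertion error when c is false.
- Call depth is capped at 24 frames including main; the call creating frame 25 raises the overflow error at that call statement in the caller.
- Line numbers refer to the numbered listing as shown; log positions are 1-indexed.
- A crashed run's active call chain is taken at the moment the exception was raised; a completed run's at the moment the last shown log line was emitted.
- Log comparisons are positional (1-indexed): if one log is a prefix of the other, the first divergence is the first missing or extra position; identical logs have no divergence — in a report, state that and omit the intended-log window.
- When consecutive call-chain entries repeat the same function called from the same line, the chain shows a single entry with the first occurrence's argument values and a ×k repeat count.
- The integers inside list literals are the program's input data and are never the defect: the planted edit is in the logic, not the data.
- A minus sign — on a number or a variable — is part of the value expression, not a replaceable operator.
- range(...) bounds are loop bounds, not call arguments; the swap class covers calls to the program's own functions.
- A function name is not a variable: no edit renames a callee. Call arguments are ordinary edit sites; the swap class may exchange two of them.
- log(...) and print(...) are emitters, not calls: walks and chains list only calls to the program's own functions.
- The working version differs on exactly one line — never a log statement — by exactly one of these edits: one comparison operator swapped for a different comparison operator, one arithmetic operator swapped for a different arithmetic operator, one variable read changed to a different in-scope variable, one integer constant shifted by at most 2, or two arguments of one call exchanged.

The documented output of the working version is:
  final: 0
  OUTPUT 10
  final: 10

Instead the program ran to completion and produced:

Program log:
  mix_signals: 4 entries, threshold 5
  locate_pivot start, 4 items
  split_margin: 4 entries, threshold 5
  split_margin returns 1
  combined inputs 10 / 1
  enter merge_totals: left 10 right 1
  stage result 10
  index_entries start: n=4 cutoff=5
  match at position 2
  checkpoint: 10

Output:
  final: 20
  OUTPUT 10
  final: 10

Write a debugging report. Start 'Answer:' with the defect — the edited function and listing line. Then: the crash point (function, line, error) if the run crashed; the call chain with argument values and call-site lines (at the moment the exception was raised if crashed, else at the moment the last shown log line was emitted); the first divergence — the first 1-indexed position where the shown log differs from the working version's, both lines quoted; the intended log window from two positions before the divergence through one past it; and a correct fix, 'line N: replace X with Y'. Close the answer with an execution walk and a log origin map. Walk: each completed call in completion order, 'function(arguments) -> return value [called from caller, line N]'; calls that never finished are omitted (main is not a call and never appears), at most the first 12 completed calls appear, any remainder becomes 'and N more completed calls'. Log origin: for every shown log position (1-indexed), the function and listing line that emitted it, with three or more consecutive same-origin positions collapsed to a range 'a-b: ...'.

Answer: the defect is in main at line 53.
Core observation: The logs agree in full; only the final output differs.
Call chain: main.
First divergence: none; the two logs match at every position.
Execution walk:
  locate_pivot([9, 10, 5, -5]) -> 10  [called from mix_signals, line 29]
  split_margin([9, 10, 5, -5], 5) -> 1  [called from mix_signals, line 30]
  merge_totals(10, 1) -> 10  [called from mix_signals, line 32]
  mix_signals([9, 10, 5, -5], 5) -> 10  [called from main, line 49]
  map_offsets([9, 10, 5, -5], 5) -> 2  [called from index_entries, line 41]
  index_entries([9, 10, 5, -5], 5) -> 10  [called from main, line 51]
Origin of each log line:
  1: emitted by mix_signals (line 28)
  2: emitted by locate_pivot (line 2)
  3: emitted by split_margin (line 10)
  4: emitted by split_margin (line 15)
  5: emitted by mix_signals (line 31)
  6: emitted by merge_totals (line 19)
  7: emitted by main (line 50)
  8: emitted by index_entries (line 40)
  9: emitted by index_entries (line 42)
  10: emitted by main (line 52)
A correct fix: line 53: replace `+` with `-`.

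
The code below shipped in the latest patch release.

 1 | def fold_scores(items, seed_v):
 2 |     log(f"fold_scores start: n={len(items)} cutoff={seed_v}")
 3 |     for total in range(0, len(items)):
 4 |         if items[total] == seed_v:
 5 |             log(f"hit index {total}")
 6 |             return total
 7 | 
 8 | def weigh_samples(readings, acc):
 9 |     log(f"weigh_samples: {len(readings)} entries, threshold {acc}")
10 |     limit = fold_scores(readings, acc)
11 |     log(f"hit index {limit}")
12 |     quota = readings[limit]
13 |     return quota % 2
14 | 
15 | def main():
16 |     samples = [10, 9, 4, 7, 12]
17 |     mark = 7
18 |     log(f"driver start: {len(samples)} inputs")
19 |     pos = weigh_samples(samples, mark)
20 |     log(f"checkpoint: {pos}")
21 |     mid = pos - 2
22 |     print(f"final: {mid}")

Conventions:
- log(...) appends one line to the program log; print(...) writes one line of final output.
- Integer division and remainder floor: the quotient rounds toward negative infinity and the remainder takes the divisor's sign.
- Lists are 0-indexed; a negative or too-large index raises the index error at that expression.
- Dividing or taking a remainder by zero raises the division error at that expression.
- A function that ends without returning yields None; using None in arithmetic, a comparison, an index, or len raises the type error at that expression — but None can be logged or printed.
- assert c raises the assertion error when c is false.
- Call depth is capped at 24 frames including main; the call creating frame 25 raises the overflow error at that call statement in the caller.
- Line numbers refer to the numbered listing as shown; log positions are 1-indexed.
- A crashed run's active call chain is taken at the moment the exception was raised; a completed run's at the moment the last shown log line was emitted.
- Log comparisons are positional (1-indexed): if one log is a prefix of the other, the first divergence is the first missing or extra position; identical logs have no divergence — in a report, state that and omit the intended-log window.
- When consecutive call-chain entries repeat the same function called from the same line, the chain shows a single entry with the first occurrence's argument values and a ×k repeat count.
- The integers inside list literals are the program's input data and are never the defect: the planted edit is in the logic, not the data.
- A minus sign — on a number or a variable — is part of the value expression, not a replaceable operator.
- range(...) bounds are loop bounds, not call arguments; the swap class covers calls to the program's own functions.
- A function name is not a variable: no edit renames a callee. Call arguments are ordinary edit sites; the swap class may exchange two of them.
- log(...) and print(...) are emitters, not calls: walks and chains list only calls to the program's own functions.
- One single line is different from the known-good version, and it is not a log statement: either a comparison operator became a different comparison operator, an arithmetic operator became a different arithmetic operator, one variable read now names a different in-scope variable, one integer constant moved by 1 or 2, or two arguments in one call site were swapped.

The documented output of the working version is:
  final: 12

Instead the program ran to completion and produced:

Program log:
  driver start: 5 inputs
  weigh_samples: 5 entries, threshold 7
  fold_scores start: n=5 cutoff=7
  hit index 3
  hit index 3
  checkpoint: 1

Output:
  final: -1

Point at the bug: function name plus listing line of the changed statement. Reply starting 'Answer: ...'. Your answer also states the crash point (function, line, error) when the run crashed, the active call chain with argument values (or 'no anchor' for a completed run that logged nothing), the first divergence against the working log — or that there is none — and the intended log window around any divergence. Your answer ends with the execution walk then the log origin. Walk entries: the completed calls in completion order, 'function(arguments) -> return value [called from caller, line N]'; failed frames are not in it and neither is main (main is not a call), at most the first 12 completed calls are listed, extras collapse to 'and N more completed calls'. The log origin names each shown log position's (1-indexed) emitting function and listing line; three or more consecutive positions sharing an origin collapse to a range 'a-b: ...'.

Answer: the defect is in weigh_samples at line 13.
Key observation: Everything matches until log position 6, which reads 'checkpoint: 1' in place of 'checkpoint: 14'.
Call chain: main.
First divergence: position 6 — the shown line 'checkpoint: 1' should read 'checkpoint: 14'.
Intended log window:
  4: hit index 3
  5: hit index 3
  6: checkpoint: 14
Execution walk:
  fold_scores([10, 9, 4, 7, 12], 7) -> 3  [called from weigh_samples, line 10]
  weigh_samples([10, 9, 4, 7, 12], 7) -> 1  [called from main, line 19]
Log origin:
  1: emitted by main (line 18)
  2: emitted by weigh_samples (line 9)
  3: emitted by fold_scores (line 2)
  4: emitted by fold_scores (line 5)
  5: emitted by weigh_samples (line 11)
  6: emitted by main (line 20)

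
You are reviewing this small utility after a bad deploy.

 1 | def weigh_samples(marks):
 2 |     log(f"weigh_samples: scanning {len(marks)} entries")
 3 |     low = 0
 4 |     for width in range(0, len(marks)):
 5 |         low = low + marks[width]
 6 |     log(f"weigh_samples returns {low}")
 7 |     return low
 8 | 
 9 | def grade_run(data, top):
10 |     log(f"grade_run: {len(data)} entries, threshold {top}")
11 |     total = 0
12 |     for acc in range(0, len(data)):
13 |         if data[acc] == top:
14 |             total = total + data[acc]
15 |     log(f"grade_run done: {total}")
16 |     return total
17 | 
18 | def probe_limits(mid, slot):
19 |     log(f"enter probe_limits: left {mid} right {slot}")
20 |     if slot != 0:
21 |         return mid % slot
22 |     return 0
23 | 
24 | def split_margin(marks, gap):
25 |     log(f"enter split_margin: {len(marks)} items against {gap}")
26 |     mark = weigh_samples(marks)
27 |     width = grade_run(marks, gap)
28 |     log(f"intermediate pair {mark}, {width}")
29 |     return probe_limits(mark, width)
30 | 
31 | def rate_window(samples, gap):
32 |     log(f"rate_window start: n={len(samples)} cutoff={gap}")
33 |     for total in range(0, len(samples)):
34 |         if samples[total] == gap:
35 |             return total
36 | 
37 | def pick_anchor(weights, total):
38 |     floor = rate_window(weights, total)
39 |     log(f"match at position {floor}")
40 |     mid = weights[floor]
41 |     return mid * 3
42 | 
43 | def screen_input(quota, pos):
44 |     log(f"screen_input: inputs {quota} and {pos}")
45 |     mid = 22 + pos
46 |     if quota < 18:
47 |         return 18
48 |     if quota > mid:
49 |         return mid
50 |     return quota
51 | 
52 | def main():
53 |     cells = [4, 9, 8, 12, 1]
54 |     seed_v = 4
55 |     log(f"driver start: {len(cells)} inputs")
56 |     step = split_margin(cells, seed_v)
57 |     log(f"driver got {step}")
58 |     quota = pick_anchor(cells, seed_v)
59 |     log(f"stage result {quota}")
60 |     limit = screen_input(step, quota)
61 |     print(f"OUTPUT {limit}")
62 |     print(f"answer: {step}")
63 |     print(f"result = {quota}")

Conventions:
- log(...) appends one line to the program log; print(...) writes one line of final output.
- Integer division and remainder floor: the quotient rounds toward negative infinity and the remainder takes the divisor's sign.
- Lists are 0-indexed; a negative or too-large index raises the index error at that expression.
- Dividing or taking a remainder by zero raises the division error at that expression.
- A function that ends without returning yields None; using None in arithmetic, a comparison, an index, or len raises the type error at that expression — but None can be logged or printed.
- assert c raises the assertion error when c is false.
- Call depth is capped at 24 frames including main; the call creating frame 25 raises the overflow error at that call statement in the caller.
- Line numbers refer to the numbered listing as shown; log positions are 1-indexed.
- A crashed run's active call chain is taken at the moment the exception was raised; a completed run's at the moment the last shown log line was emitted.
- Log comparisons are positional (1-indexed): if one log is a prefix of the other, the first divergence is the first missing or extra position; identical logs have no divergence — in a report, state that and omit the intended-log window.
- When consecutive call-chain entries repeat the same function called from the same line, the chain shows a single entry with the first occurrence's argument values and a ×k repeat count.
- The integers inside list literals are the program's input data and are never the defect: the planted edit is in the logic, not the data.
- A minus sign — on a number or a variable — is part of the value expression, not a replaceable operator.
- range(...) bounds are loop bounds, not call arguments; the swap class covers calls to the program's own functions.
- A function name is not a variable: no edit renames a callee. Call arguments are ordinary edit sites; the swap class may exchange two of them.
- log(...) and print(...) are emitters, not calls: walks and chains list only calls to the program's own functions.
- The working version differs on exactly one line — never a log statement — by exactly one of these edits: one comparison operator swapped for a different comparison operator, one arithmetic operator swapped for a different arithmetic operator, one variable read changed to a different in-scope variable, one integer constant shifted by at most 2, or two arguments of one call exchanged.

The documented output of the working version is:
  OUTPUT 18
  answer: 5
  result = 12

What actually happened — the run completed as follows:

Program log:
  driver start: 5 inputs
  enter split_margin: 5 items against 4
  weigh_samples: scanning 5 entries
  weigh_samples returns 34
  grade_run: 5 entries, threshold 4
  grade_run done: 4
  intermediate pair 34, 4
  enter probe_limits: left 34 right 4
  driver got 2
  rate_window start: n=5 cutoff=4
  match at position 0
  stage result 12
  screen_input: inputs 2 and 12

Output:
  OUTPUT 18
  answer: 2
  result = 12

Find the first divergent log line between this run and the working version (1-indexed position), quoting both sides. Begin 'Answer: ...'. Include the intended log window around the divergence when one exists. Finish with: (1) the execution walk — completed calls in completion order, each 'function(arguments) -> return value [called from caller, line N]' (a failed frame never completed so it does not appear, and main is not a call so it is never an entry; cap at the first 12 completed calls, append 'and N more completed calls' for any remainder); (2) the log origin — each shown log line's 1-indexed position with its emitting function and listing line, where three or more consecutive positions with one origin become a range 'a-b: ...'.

Answer: at position 6 the run shows 'grade_run done: 4' where the working version logs 'grade_run done: 29'.
Intended log window:
  4: weigh_samples returns 34
  5: grade_run: 5 entries, threshold 4
  6: grade_run done: 29
  7: intermediate pair 34, 29
Execution walk:
  weigh_samples([4, 9, 8, 12, 1]) -> 34  [called from split_margin, line 26]
  grade_run([4, 9, 8, 12, 1], 4) -> 4  [called from split_margin, line 27]
  probe_limits(34, 4) -> 2  [called from split_margin, line 29]
  split_margin([4, 9, 8, 12, 1], 4) -> 2  [called from main, line 56]
  rate_window([4, 9, 8, 12, 1], 4) -> 0  [called from pick_anchor, line 38]
  pick_anchor([4, 9, 8, 12, 1], 4) -> 12  [called from main, line 58]
  screen_input(2, 12) -> 18  [called from main, line 60]
Log origin:
  1: emitted by main (line 55)
  2: emitted by split_margin (line 25)
  3: emitted by weigh_samples (line 2)
  4: emitted by weigh_samples (line 6)
  5: emitted by grade_run (line 10)
  6: emitted by grade_run (line 15)
  7: emitted by split_margin (line 28)
  8: emitted by probe_limits (line 19)
  9: emitted by main (line 57)
  10: emitted by rate_window (line 32)
  11: emitted by pick_anchor (line 39)
  12: emitted by main (line 59)
  13: emitted by screen_input (line 44)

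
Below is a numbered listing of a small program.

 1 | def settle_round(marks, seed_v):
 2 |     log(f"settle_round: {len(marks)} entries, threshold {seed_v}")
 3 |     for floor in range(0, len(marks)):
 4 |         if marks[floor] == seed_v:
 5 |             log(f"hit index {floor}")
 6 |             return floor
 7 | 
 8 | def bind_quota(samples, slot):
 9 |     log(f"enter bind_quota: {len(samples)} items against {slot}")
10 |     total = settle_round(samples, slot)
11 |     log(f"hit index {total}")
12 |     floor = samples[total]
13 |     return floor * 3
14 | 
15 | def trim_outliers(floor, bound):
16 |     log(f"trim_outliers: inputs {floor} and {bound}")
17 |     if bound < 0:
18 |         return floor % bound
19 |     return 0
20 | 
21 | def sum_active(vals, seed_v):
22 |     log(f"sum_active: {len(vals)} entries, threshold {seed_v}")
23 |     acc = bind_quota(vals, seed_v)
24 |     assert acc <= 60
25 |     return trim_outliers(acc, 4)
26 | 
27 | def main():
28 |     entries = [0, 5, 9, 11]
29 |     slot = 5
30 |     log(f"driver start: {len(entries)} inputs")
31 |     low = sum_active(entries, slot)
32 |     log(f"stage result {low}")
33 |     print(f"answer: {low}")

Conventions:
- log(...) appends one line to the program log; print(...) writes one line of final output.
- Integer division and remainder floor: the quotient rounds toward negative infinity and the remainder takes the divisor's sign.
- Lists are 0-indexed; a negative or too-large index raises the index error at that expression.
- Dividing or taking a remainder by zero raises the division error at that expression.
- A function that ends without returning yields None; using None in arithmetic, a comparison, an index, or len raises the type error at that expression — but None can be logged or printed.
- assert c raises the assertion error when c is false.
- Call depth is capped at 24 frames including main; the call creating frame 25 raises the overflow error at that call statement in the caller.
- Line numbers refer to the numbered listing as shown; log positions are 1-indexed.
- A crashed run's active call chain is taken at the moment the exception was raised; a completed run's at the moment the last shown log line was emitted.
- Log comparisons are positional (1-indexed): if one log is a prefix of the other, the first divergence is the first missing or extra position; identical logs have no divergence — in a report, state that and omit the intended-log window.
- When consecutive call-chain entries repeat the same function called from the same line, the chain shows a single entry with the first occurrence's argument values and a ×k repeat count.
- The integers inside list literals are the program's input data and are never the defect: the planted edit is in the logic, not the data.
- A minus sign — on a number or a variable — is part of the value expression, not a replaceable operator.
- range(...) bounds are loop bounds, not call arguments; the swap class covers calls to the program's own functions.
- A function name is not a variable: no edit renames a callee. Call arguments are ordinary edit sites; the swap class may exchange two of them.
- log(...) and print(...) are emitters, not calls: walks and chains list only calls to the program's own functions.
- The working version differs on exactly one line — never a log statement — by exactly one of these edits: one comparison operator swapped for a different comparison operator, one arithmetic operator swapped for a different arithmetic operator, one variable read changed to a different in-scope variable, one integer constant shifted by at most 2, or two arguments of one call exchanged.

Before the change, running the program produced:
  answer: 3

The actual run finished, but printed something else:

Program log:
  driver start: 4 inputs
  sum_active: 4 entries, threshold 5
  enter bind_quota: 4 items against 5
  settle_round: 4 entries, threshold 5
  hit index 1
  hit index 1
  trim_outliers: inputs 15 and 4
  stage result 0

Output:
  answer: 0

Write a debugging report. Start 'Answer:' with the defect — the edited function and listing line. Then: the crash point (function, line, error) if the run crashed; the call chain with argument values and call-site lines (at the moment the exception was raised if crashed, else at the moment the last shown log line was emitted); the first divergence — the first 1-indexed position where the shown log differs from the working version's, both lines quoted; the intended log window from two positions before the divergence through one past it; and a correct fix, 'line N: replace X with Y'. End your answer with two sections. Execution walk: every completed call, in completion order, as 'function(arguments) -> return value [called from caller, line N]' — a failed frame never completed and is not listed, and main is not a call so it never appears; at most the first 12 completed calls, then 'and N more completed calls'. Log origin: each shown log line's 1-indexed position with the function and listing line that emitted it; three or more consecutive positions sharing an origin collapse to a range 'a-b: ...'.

Answer: the defect is in trim_outliers at line 17.
The tell: Log line 8 is where behavior first shows: 'stage result 0' appears instead of 'stage result 3'.
Call chain: main.
First divergence: position 8; shown 'stage result 0' vs intended 'stage result 3'.
Intended log window:
  6: hit index 1
  7: trim_outliers: inputs 15 and 4
  8: stage result 3
Execution walk:
  settle_round([0, 5, 9, 11], 5) -> 1  [called from bind_quota, line 10]
  bind_quota([0, 5, 9, 11], 5) -> 15  [called from sum_active, line 23]
  trim_outliers(15, 4) -> 0  [called from sum_active, line 25]
  sum_active([0, 5, 9, 11], 5) -> 0  [called from main, line 31]
Log origin:
  1: from main, line 30
  2: from sum_active, line 22
  3: from bind_quota, line 9
  4: from settle_round, line 2
  5: from settle_round, line 5
  6: from bind_quota, line 11
  7: from trim_outliers, line 16
  8: from main, line 32
A correct fix: line 17: replace `<` with `!=`.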